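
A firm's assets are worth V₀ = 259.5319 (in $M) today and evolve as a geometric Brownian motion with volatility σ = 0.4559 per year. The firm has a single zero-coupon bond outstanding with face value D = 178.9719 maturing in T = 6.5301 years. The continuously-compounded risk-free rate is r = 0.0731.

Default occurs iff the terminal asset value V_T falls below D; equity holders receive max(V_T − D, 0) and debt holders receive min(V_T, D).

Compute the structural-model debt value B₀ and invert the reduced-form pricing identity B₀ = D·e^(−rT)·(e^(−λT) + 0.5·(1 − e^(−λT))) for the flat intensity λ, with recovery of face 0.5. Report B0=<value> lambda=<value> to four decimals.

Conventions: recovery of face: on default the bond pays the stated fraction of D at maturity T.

B0=86.6006 lambda=0.0888

Equity is a call on the firm's assets struck at D = 178.9719:
d₁ = [ln(V₀/D) + (r + σ²/2)T] / (σ√T)
   = [ln(259.5319/178.9719) + (0.0731 + 0.5·0.4559²)·6.5301] / (0.4559·√6.5301)
   = [0.371651 + 1.155974] / 1.165010 = 1.311255
d₂ = d₁ − σ√T = 1.311255 − 1.165010 = 0.146246
N(d₁) = 0.905114,  N(d₂) = 0.558136,  e^(−rT) = 0.620425
E₀ = V₀·N(d₁) − D·e^(−rT)·N(d₂)
   = 259.5319·0.905114 − 178.9719·0.620425·0.558136 = 172.931309
B₀ = V₀ − E₀ = 259.5319 − 172.931309 = 86.600591
e^(−λT) = (B₀·e^(rT)/D − 0.5)/(1 − 0.5) = (86.6006·1.611798/178.9719 − 0.5)/0.5 = 0.55982779
λ = −ln(0.55982779)/6.5301 = 0.088839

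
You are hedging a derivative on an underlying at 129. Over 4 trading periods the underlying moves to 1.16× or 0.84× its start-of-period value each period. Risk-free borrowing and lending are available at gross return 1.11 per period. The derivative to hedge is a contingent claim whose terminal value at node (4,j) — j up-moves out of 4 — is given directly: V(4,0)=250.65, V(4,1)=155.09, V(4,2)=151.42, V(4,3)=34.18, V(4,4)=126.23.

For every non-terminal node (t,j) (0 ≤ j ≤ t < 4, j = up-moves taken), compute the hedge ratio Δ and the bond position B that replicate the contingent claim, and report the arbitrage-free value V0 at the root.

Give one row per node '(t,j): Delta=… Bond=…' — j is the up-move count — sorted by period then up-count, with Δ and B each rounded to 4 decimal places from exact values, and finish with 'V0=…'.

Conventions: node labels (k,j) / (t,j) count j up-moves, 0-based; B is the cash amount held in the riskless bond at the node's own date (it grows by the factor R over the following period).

The replicating-portfolio and risk-neutral prices coincide; use p* = (1.11−0.84)/(1.16−0.84) = 0.8438 for the latter.
Terminal payoffs: V(4,0)=250.6500, V(4,1)=155.0900, V(4,2)=151.4200, V(4,3)=34.1800, V(4,4)=126.2300
(3,0): S=76.4588. Δ = (V_up−V_dn)/(S_up−S_dn) = (155.0900−250.6500)/(88.6922−64.2254) = -3.9057. V = [p*·155.0900 + (1−p*)·250.6500]/1.11 = 153.1723. B = V − Δ·S = 451.7973.
(3,1): S=105.5860. Δ = (V_up−V_dn)/(S_up−S_dn) = (151.4200−155.0900)/(122.4797−88.6922) = -0.1086. V = [p*·151.4200 + (1−p*)·155.0900]/1.11 = 136.9310. B = V − Δ·S = 148.3998.
(3,2): S=145.8092. Δ = (V_up−V_dn)/(S_up−S_dn) = (34.1800−151.4200)/(169.1387−122.4797) = -2.5127. V = [p*·34.1800 + (1−p*)·151.4200]/1.11 = 47.2962. B = V − Δ·S = 413.6712.
(3,3): S=201.3556. Δ = (V_up−V_dn)/(S_up−S_dn) = (126.2300−34.1800)/(233.5725−169.1387) = 1.4286. V = [p*·126.2300 + (1−p*)·34.1800]/1.11 = 100.7632. B = V − Δ·S = -186.8930.
(2,0): S=91.0224. Δ = (V_up−V_dn)/(S_up−S_dn) = (136.9310−153.1723)/(105.5860−76.4588) = -0.5576. V = [p*·136.9310 + (1−p*)·153.1723]/1.11 = 125.6475. B = V − Δ·S = 176.4015.
(2,1): S=125.6976. Δ = (V_up−V_dn)/(S_up−S_dn) = (47.2962−136.9310)/(145.8092−105.5860) = -2.2284. V = [p*·47.2962 + (1−p*)·136.9310]/1.11 = 55.2267. B = V − Δ·S = 335.3356.
(2,2): S=173.5824. Δ = (V_up−V_dn)/(S_up−S_dn) = (100.7632−47.2962)/(201.3556−145.8092) = 0.9626. V = [p*·100.7632 + (1−p*)·47.2962]/1.11 = 83.2514. B = V − Δ·S = -83.8332.
(1,0): S=108.3600. Δ = (V_up−V_dn)/(S_up−S_dn) = (55.2267−125.6475)/(125.6976−91.0224) = -2.0309. V = [p*·55.2267 + (1−p*)·125.6475]/1.11 = 59.6666. B = V − Δ·S = 279.7317.
(1,1): S=149.6400. Δ = (V_up−V_dn)/(S_up−S_dn) = (83.2514−55.2267)/(173.5824−125.6976) = 0.5853. V = [p*·83.2514 + (1−p*)·55.2267]/1.11 = 71.0563. B = V − Δ·S = -16.5208.
(0,0): S=129.0000. Δ = (V_up−V_dn)/(S_up−S_dn) = (71.0563−59.6666)/(149.6400−108.3600) = 0.2759. V = [p*·71.0563 + (1−p*)·59.6666]/1.11 = 62.4114. B = V − Δ·S = 26.8186.
Check: Δ(0,0)·S0 + B(0,0) = 62.4114 = V0.

(0,0): Delta=0.2759 Bond=26.8186
(1,0): Delta=-2.0309 Bond=279.7317
(1,1): Delta=0.5853 Bond=-16.5208
(2,0): Delta=-0.5576 Bond=176.4015
(2,1): Delta=-2.2284 Bond=335.3356
(2,2): Delta=0.9626 Bond=-83.8332
(3,0): Delta=-3.9057 Bond=451.7973
(3,1): Delta=-0.1086 Bond=148.3998
(3,2): Delta=-2.5127 Bond=413.6712
(3,3): Delta=1.4286 Bond=-186.8930
V0=62.4114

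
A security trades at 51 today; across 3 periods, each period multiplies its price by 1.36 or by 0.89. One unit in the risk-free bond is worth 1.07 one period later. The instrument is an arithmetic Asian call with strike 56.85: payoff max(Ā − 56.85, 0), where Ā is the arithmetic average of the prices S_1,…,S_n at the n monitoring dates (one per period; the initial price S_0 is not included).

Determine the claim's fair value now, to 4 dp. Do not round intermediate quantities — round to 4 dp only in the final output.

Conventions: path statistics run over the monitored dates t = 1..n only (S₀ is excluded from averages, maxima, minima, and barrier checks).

No-arbitrage gives p* = (R−d)/(u−d) = 0.3830: enumerate every path, weight its payoff by its p*-probability, and discount by R^3.
Enumerate all 2^3 = 8 price paths (U = up ×1.36, D = down ×0.89); each path with k up-moves has probability p*^k·(1−p*)^(3−k).
DDD: Ā=40.5802, payoff=0.0000, prob=0.234909
UDD: Ā=62.0102, payoff=5.1602, prob=0.145806
DUD: Ā=54.0202, payoff=0.0000, prob=0.145806
UUD: Ā=82.5476, payoff=25.6976, prob=0.090500
DDU: Ā=46.9091, payoff=0.0000, prob=0.145806
UDU: Ā=71.6812, payoff=14.8312, prob=0.090500
DUU: Ā=63.6912, payoff=6.8412, prob=0.090500
UUU: Ā=97.3260, payoff=40.4760, prob=0.056173
Price = Σ prob·payoff / R^3 = 7.313023 / 1.225043 = 5.9696

price = 5.9696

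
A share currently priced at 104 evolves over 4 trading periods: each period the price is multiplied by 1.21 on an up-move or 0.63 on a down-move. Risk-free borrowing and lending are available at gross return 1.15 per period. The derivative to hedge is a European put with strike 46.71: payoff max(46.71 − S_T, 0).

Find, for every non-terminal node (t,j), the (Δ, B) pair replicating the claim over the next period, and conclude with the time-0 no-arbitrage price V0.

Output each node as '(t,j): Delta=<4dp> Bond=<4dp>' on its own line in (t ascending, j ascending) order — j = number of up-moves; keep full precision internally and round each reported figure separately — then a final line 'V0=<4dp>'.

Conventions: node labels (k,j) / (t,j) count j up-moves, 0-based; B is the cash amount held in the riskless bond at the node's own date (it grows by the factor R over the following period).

Since d<R<u, set p* = (R−d)/(u−d) = 0.8966; price each node as the discounted p*-expectation of its children.
Expiry values: V(4,0)=30.3269, V(4,1)=15.2441, V(4,2)=0.0000, V(4,3)=0.0000, V(4,4)=0.0000
  t=3,j=0: stock 26.0049 → up 31.4659 (V=15.2441), down 16.3831 (V=30.3269). Price 14.6125; hedge Δ=-1.0000, bond B=40.6174.
  t=3,j=1: stock 49.9459 → up 60.4345 (V=0.0000), down 31.4659 (V=15.2441). Price 1.3713; hedge Δ=-0.5262, bond B=27.6542.
  t=3,j=2: stock 95.9278 → up 116.0727 (V=0.0000), down 60.4345 (V=0.0000). Price 0.0000; hedge Δ=0.0000, bond B=0.0000.
  t=3,j=3: stock 184.2423 → up 222.9332 (V=0.0000), down 116.0727 (V=0.0000). Price 0.0000; hedge Δ=0.0000, bond B=0.0000.
  t=2,j=0: stock 41.2776 → up 49.9459 (V=1.3713), down 26.0049 (V=14.6125). Price 2.3835; hedge Δ=-0.5531, bond B=25.2132.
  t=2,j=1: stock 79.2792 → up 95.9278 (V=0.0000), down 49.9459 (V=1.3713). Price 0.1234; hedge Δ=-0.0298, bond B=2.4876.
  t=2,j=2: stock 152.2664 → up 184.2423 (V=0.0000), down 95.9278 (V=0.0000). Price 0.0000; hedge Δ=0.0000, bond B=0.0000.
  t=1,j=0: stock 65.5200 → up 79.2792 (V=0.1234), down 41.2776 (V=2.3835). Price 0.3106; hedge Δ=-0.0595, bond B=4.2074.
  t=1,j=1: stock 125.8400 → up 152.2664 (V=0.0000), down 79.2792 (V=0.1234). Price 0.0111; hedge Δ=-0.0017, bond B=0.2238.
  t=0,j=0: stock 104.0000 → up 125.8400 (V=0.0111), down 65.5200 (V=0.3106). Price 0.0366; hedge Δ=-0.0050, bond B=0.5529.
Verification: the root portfolio costs Δ(0,0)·S0 + B(0,0) = 0.0366, matching V0.

(0,0): Delta=-0.0050 Bond=0.5529
(1,0): Delta=-0.0595 Bond=4.2074
(1,1): Delta=-0.0017 Bond=0.2238
(2,0): Delta=-0.5531 Bond=25.2132
(2,1): Delta=-0.0298 Bond=2.4876
(2,2): Delta=0.0000 Bond=0.0000
(3,0): Delta=-1.0000 Bond=40.6174
(3,1): Delta=-0.5262 Bond=27.6542
(3,2): Delta=0.0000 Bond=0.0000
(3,3): Delta=0.0000 Bond=0.0000
V0=0.0366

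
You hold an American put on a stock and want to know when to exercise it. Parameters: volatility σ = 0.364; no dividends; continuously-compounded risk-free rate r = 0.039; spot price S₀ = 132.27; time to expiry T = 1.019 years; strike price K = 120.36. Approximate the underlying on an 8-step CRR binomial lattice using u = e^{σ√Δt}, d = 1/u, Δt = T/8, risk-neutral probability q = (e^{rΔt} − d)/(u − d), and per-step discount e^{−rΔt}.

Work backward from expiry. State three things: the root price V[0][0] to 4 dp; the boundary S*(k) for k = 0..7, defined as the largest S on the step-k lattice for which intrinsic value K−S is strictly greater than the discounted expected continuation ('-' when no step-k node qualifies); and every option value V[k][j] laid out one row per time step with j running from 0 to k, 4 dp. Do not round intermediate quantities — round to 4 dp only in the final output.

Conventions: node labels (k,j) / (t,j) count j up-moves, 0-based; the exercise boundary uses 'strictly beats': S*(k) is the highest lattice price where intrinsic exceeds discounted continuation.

price = 11.6233
boundary = - - - - 78.6655 69.0820 78.6655 89.5784
tree:
11.6233
16.7969 6.2854
23.5688 9.8261 2.6152
31.9624 14.9569 4.5151 0.6381
41.6945 22.0247 7.6553 1.2493 0.0000
51.2780 31.1091 12.6686 2.4459 0.0000 0.0000
59.6940 41.6945 20.2626 4.7886 0.0000 0.0000 0.0000
67.0847 51.2780 30.7816 9.3751 0.0000 0.0000 0.0000 0.0000
73.5750 59.6940 41.6945 18.3547 0.0000 0.0000 0.0000 0.0000 0.0000

params: Δt=0.12737 u=1.13873 d=0.87817 q=0.48668 e^(-rΔt)=0.99504
t_8 payoffs: 73.5750 59.6940 41.6945 18.3547 0.0000 0.0000 0.0000 0.0000 0.0000
t_7: node(7,0) S=53.2753 payoff=67.0847 vs cont=66.4882 → 67.0847 [stop]  node(7,1) S=69.0820 payoff=51.2780 vs cont=50.6816 → 51.2780 [stop]  node(7,2) S=89.5784 payoff=30.7816 vs cont=30.1852 → 30.7816 [stop]  node(7,3) S=116.1561 payoff=4.2039 vs cont=9.3751 → 9.3751 [wait]  node(7,4) S=150.6193 payoff=0.0000 vs cont=0.0000 → 0.0000 [wait]  node(7,5) S=195.3077 payoff=0.0000 vs cont=0.0000 → 0.0000 [wait]  node(7,6) S=253.2549 payoff=0.0000 vs cont=0.0000 → 0.0000 [wait]  node(7,7) S=328.3950 payoff=0.0000 vs cont=0.0000 → 0.0000 [wait]  ⇒ S*(7)=89.5784
t_6: node(6,0) S=60.6660 payoff=59.6940 vs cont=59.0976 → 59.6940 [stop]  node(6,1) S=78.6655 payoff=41.6945 vs cont=41.0981 → 41.6945 [stop]  node(6,2) S=102.0053 payoff=18.3547 vs cont=20.2626 → 20.2626 [wait]  node(6,3) S=132.2700 payoff=0.0000 vs cont=4.7886 → 4.7886 [wait]  node(6,4) S=171.5142 payoff=0.0000 vs cont=0.0000 → 0.0000 [wait]  node(6,5) S=222.4020 payoff=0.0000 vs cont=0.0000 → 0.0000 [wait]  node(6,6) S=288.3880 payoff=0.0000 vs cont=0.0000 → 0.0000 [wait]  ⇒ S*(6)=78.6655
t_5: node(5,0) S=69.0820 payoff=51.2780 vs cont=50.6816 → 51.2780 [stop]  node(5,1) S=89.5784 payoff=30.7816 vs cont=31.1091 → 31.1091 [wait]  node(5,2) S=116.1561 payoff=4.2039 vs cont=12.6686 → 12.6686 [wait]  node(5,3) S=150.6193 payoff=0.0000 vs cont=2.4459 → 2.4459 [wait]  node(5,4) S=195.3077 payoff=0.0000 vs cont=0.0000 → 0.0000 [wait]  node(5,5) S=253.2549 payoff=0.0000 vs cont=0.0000 → 0.0000 [wait]  ⇒ S*(5)=69.0820
t_4: node(4,0) S=78.6655 payoff=41.6945 vs cont=41.2567 → 41.6945 [stop]  node(4,1) S=102.0053 payoff=18.3547 vs cont=22.0247 → 22.0247 [wait]  node(4,2) S=132.2700 payoff=0.0000 vs cont=7.6553 → 7.6553 [wait]  node(4,3) S=171.5142 payoff=0.0000 vs cont=1.2493 → 1.2493 [wait]  node(4,4) S=222.4020 payoff=0.0000 vs cont=0.0000 → 0.0000 [wait]  ⇒ S*(4)=78.6655
t_3: node(3,0) S=89.5784 payoff=30.7816 vs cont=31.9624 → 31.9624 [wait]  node(3,1) S=116.1561 payoff=4.2039 vs cont=14.9569 → 14.9569 [wait]  node(3,2) S=150.6193 payoff=0.0000 vs cont=4.5151 → 4.5151 [wait]  node(3,3) S=195.3077 payoff=0.0000 vs cont=0.6381 → 0.6381 [wait]  ⇒ S*(3)=-
t_2: node(2,0) S=102.0053 payoff=18.3547 vs cont=23.5688 → 23.5688 [wait]  node(2,1) S=132.2700 payoff=0.0000 vs cont=9.8261 → 9.8261 [wait]  node(2,2) S=171.5142 payoff=0.0000 vs cont=2.6152 → 2.6152 [wait]  ⇒ S*(2)=-
t_1: node(1,0) S=116.1561 payoff=4.2039 vs cont=16.7969 → 16.7969 [wait]  node(1,1) S=150.6193 payoff=0.0000 vs cont=6.2854 → 6.2854 [wait]  ⇒ S*(1)=-
t_0: node(0,0) S=132.2700 payoff=0.0000 vs cont=11.6233 → 11.6233 [wait]  ⇒ S*(0)=-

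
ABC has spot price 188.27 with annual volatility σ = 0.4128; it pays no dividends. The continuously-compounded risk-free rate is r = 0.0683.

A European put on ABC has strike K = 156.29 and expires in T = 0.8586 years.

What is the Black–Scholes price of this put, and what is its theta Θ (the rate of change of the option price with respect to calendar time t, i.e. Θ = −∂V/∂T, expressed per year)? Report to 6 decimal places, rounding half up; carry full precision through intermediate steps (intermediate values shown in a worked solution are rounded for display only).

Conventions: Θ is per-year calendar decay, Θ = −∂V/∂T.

σ√T = 0.4128·√0.8586 = 0.382503
d₁ = (ln(S/K) + (r+σ²/2)T) / (σ√T) = (ln(188.27/156.29) + (0.0683+0.4128²/2)·0.8586) / 0.382503 = (0.186164 + 0.131797) / 0.382503 = 0.831262
d₂ = d₁ − σ√T = 0.831262 − 0.382503 = 0.448759
e^{−rT} = 0.943044
N(−d₁) = 0.202913,  N(−d₂) = 0.326803
Put price V = K·e^{−rT}·N(−d₂) − S·N(−d₁) = 48.166905 − 38.202372 = 9.964533
φ(d₁) = (1/√(2π))·e^{−d₁²/2} = 0.282398
Θ = −S·φ(d₁)·σ/(2√T) + r·K·e^{−rT}·N(−d₂) = −11.842879 + 3.289800 = -8.553079

price = 9.964533
Θ = -8.553079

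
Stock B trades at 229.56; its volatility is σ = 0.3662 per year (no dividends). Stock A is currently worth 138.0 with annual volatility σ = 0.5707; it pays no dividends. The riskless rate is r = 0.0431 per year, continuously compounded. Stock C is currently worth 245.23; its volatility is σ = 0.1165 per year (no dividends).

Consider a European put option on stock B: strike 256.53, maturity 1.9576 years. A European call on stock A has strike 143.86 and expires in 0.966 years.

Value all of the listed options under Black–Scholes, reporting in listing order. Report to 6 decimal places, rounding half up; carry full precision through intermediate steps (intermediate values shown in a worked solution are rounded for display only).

[stock B put K=256.53]
σ√T = 0.3662·√1.9576 = 0.512366
d₁ = (ln(S/K) + (r+σ²/2)T) / (σ√T) = (ln(229.56/256.53) + (0.0431+0.3662²/2)·1.9576) / 0.512366 = (-0.111081 + 0.215632) / 0.512366 = 0.204055
d₂ = d₁ − σ√T = 0.204055 − 0.512366 = -0.308311
e^{−rT} = 0.919089
N(−d₁) = 0.419155,  N(−d₂) = 0.621077
price = K·e^{−rT}·N(−d₂) − S·N(−d₁) = 146.433750 − 96.221282 = 50.212468
[stock A call K=143.86]
σ√T = 0.5707·√0.966 = 0.560914
d₁ = (ln(S/K) + (r+σ²/2)T) / (σ√T) = (ln(138.0/143.86) + (0.0431+0.5707²/2)·0.966) / 0.560914 = (-0.041587 + 0.198947) / 0.560914 = 0.280542
d₂ = d₁ − σ√T = 0.280542 − 0.560914 = -0.280372
e^{−rT} = 0.959220
N(d₁) = 0.610469,  N(d₂) = 0.389596
price = S·N(d₁) − K·e^{−rT}·N(d₂) = 84.244748 − 53.761688 = 30.483060

price(stock B put K=256.53) = 50.212468
price(stock A call K=143.86) = 30.483060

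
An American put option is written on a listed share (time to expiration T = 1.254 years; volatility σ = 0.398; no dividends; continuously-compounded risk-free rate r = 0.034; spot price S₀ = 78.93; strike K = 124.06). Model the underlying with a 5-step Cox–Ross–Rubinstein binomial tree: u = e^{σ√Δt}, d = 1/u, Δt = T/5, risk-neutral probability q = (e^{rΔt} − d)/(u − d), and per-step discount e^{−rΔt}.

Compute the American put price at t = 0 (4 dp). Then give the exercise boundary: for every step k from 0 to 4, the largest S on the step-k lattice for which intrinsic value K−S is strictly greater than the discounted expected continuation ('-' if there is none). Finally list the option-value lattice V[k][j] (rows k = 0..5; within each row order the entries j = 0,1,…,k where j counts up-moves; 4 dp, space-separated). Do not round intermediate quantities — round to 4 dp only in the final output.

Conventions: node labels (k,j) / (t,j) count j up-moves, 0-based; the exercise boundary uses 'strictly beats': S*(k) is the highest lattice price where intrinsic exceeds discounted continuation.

Δt=0.25080, u=1.22057, d=0.81929, q=0.47168, disc=e^(-rΔt)=0.99151
k=5 terminal: V=max(K-S,0) → 94.9241 80.6536 59.3935 27.7204 0.0000 0.0000
k=4: j=0 S=35.5624 intr=88.4976 cont=87.4442 V=88.4976[EX]; j=1 S=52.9806 intr=71.0794 cont=70.0261 V=71.0794[EX]; j=2 S=78.9300 intr=45.1300 cont=44.0766 V=45.1300[EX]; j=3 S=117.5893 intr=6.4707 cont=14.5210 V=14.5210[hold]; j=4 S=175.1835 intr=0.0000 cont=0.0000 V=0.0000[hold]  S*(4)=78.9300
k=3: j=0 S=43.4064 intr=80.6536 cont=79.6002 V=80.6536[EX]; j=1 S=64.6665 intr=59.3935 cont=58.3401 V=59.3935[EX]; j=2 S=96.3396 intr=27.7204 cont=30.4319 V=30.4319[hold]; j=3 S=143.5259 intr=0.0000 cont=7.6067 V=7.6067[hold]  S*(3)=64.6665
k=2: j=0 S=52.9806 intr=71.0794 cont=70.0261 V=71.0794[EX]; j=1 S=78.9300 intr=45.1300 cont=45.3447 V=45.3447[hold]; j=2 S=117.5893 intr=6.4707 cont=19.4988 V=19.4988[hold]  S*(2)=52.9806
k=1: j=0 S=64.6665 intr=59.3935 cont=58.4405 V=59.3935[EX]; j=1 S=96.3396 intr=27.7204 cont=32.8723 V=32.8723[hold]  S*(1)=64.6665
k=0: j=0 S=78.9300 intr=45.1300 cont=46.4860 V=46.4860[hold]  S*(0)=-

price = 46.4860
boundary = - 64.6665 52.9806 64.6665 78.9300
tree:
46.4860
59.3935 32.8723
71.0794 45.3447 19.4988
80.6536 59.3935 30.4319 7.6067
88.4976 71.0794 45.1300 14.5210 0.0000
94.9241 80.6536 59.3935 27.7204 0.0000 0.0000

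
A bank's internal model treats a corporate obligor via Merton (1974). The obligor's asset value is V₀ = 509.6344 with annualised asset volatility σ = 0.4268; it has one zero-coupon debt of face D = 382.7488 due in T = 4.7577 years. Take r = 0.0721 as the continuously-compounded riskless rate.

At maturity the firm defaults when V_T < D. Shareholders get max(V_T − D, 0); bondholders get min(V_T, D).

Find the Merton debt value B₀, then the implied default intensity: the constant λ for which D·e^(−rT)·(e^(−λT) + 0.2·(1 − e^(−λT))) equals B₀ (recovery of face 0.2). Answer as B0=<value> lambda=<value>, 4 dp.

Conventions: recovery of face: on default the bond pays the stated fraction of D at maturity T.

Apply the equity-as-call identities (strike 382.7488, horizon 4.7577 years):
d₁ = [ln(V₀/D) + (r + σ²/2)T] / (σ√T)
   = [ln(509.6344/382.7488) + (0.0721 + 0.5·0.4268²)·4.7577] / (0.4268·√4.7577)
   = [0.286315 + 0.776357] / 0.930943 = 1.141501
d₂ = d₁ − σ√T = 1.141501 − 0.930943 = 0.210558
N(d₁) = 0.873169,  N(d₂) = 0.583384,  e^(−rT) = 0.709617
E₀ = V₀·N(d₁) − D·e^(−rT)·N(d₂)
   = 509.6344·0.873169 − 382.7488·0.709617·0.583384 = 286.547079
B₀ = V₀ − E₀ = 509.6344 − 286.547079 = 223.087321
e^(−λT) = (B₀·e^(rT)/D − 0.2)/(1 − 0.2) = (223.0873·1.409211/382.7488 − 0.2)/0.8 = 0.77670844
λ = −ln(0.77670844)/4.7577 = 0.053112

B0=223.0873 lambda=0.0531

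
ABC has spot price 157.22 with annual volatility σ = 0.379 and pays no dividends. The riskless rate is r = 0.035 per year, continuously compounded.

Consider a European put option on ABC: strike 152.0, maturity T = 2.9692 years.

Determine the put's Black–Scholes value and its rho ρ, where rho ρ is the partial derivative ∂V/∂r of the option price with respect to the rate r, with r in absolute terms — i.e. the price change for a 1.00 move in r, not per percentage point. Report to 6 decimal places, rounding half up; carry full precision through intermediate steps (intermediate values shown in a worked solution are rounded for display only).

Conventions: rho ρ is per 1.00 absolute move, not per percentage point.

price = 28.348315
ρ = -222.119874

σ√T = 0.379·√2.9692 = 0.653069
d₁ = (ln(S/K) + (r+σ²/2)T) / (σ√T) = (ln(157.22/152.0) + (0.035+0.379²/2)·2.9692) / 0.653069 = (0.033766 + 0.317171) / 0.653069 = 0.537366
d₂ = d₁ − σ√T = 0.537366 − 0.653069 = -0.115703
e^{−rT} = 0.901296
N(−d₁) = 0.295507,  N(−d₂) = 0.546056
Put price V = K·e^{−rT}·N(−d₂) − S·N(−d₁) = 74.807987 − 46.459672 = 28.348315
ρ = −K·T·e^{−rT}·N(−d₂) = -222.119874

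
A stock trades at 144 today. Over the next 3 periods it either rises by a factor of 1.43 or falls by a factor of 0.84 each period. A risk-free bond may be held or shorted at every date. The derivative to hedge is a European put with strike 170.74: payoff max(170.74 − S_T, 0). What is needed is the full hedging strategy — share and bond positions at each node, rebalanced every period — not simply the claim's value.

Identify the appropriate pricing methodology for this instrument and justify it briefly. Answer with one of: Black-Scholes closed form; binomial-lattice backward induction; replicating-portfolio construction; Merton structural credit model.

Key observation: the deliverable is the dynamic trading strategy on the 3-step tree (spot 144, moves 1.43 and 0.84), so the valuation must go through the node-by-node replicating-portfolio solve.

framework: replicating-portfolio construction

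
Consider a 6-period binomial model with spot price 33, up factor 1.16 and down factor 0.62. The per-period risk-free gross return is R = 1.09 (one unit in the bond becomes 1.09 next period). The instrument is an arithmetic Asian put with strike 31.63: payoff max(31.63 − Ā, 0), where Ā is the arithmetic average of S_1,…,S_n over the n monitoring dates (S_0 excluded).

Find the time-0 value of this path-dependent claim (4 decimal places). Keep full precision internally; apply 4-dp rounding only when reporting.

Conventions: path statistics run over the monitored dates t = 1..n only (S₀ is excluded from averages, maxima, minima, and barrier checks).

No-arbitrage gives p* = (R−d)/(u−d) = 0.8704: enumerate every path, weight its payoff by its p*-probability, and discount by R^6.
Enumerate all 2^6 = 64 price paths (U = up ×1.16, D = down ×0.62); each path with k up-moves has probability p*^k·(1−p*)^(6−k).
DDDDDD: Ā=8.4640, payoff=23.1660, prob=0.000005
UDDDDD: Ā=15.8358, payoff=15.7942, prob=0.000032
DUDDDD: Ā=12.8658, payoff=18.7642, prob=0.000032
UUDDDD: Ā=24.0715, payoff=7.5585, prob=0.000214
DDUDDD: Ā=11.0244, payoff=20.6056, prob=0.000032
UDUDDD: Ā=20.6263, payoff=11.0037, prob=0.000214
DUUDDD: Ā=17.6563, payoff=13.9737, prob=0.000214
UUUDDD: Ā=33.0345, payoff=0.0000, prob=0.001436
DDDUDD: Ā=9.8828, payoff=21.7472, prob=0.000032
UDDUDD: Ā=18.4903, payoff=13.1397, prob=0.000214
DUDUDD: Ā=15.5203, payoff=16.1097, prob=0.000214
UUDUDD: Ā=29.0380, payoff=2.5920, prob=0.001436
DDUUDD: Ā=13.6789, payoff=17.9511, prob=0.000214
UDUUDD: Ā=25.5928, payoff=6.0372, prob=0.001436
DUUUDD: Ā=22.6228, payoff=9.0072, prob=0.001436
UUUUDD: Ā=42.3266, payoff=0.0000, prob=0.009643
DDDDUD: Ā=9.1749, payoff=22.4551, prob=0.000032
UDDDUD: Ā=17.1660, payoff=14.4640, prob=0.000214
DUDDUD: Ā=14.1960, payoff=17.4340, prob=0.000214
UUDDUD: Ā=26.5602, payoff=5.0698, prob=0.001436
DDUDUD: Ā=12.3546, payoff=19.2754, prob=0.000214
UDUDUD: Ā=23.1150, payoff=8.5150, prob=0.001436
DUUDUD: Ā=20.1450, payoff=11.4850, prob=0.001436
UUUDUD: Ā=37.6907, payoff=0.0000, prob=0.009643
DDDUUD: Ā=11.2129, payoff=20.4171, prob=0.000214
UDDUUD: Ā=20.9790, payoff=10.6510, prob=0.001436
DUDUUD: Ā=18.0090, payoff=13.6210, prob=0.001436
UUDUUD: Ā=33.6943, payoff=0.0000, prob=0.009643
DDUUUD: Ā=16.1676, payoff=15.4624, prob=0.001436
UDUUUD: Ā=30.2491, payoff=1.3809, prob=0.009643
DUUUUD: Ā=27.2791, payoff=4.3509, prob=0.009643
UUUUUD: Ā=51.0383, payoff=0.0000, prob=0.064748
DDDDDU: Ā=8.7361, payoff=22.8939, prob=0.000032
UDDDDU: Ā=16.3449, payoff=15.2851, prob=0.000214
DUDDDU: Ā=13.3749, payoff=18.2551, prob=0.000214
UUDDDU: Ā=25.0240, payoff=6.6060, prob=0.001436
DDUDDU: Ā=11.5335, payoff=20.0965, prob=0.000214
UDUDDU: Ā=21.5788, payoff=10.0512, prob=0.001436
DUUDDU: Ā=18.6088, payoff=13.0212, prob=0.001436
UUUDDU: Ā=34.8165, payoff=0.0000, prob=0.009643
DDDUDU: Ā=10.3918, payoff=21.2382, prob=0.000214
UDDUDU: Ā=19.4428, payoff=12.1872, prob=0.001436
DUDUDU: Ā=16.4728, payoff=15.1572, prob=0.001436
UUDUDU: Ā=30.8201, payoff=0.8099, prob=0.009643
DDUUDU: Ā=14.6314, payoff=16.9986, prob=0.001436
UDUUDU: Ā=27.3749, payoff=4.2551, prob=0.009643
DUUUDU: Ā=24.4049, payoff=7.2251, prob=0.009643
UUUUDU: Ā=45.6607, payoff=0.0000, prob=0.064748
DDDDUU: Ā=9.6840, payoff=21.9460, prob=0.000214
UDDDUU: Ā=18.1185, payoff=13.5115, prob=0.001436
DUDDUU: Ā=15.1485, payoff=16.4815, prob=0.001436
UUDDUU: Ā=28.3423, payoff=3.2877, prob=0.009643
DDUDUU: Ā=13.3071, payoff=18.3229, prob=0.001436
UDUDUU: Ā=24.8971, payoff=6.7329, prob=0.009643
DUUDUU: Ā=21.9271, payoff=9.7029, prob=0.009643
UUUDUU: Ā=41.0248, payoff=0.0000, prob=0.064748
DDDUUU: Ā=12.1654, payoff=19.4646, prob=0.001436
UDDUUU: Ā=22.7610, payoff=8.8690, prob=0.009643
DUDUUU: Ā=19.7910, payoff=11.8390, prob=0.009643
UUDUUU: Ā=37.0284, payoff=0.0000, prob=0.064748
DDUUUU: Ā=17.9496, payoff=13.6804, prob=0.009643
UDUUUU: Ā=33.5832, payoff=0.0000, prob=0.064748
DUUUUU: Ā=30.6132, payoff=1.0168, prob=0.064748
UUUUUU: Ā=57.2763, payoff=0.0000, prob=0.434735
Price = Σ prob·payoff / R^6 = 1.140594 / 1.677100 = 0.6801

price = 0.6801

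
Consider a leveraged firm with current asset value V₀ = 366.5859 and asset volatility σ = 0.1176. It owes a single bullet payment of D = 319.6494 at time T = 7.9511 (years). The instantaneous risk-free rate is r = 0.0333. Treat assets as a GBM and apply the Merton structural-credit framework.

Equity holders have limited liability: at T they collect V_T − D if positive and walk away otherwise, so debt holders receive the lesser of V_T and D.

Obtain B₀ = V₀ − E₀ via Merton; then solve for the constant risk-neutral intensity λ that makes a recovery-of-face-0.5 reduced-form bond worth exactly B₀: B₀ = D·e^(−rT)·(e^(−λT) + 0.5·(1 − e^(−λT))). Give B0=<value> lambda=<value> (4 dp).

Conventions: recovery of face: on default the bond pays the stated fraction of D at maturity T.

With assets at 366.5859 and a single debt payment of 319.6494 at 7.9511 years:
d₁ = [ln(V₀/D) + (r + σ²/2)T] / (σ√T)
   = [ln(366.5859/319.6494) + (0.0333 + 0.5·0.1176²)·7.9511] / (0.1176·√7.9511)
   = [0.137008 + 0.319753] / 0.331605 = 1.377424
d₂ = d₁ − σ√T = 1.377424 − 0.331605 = 1.045819
N(d₁) = 0.915809,  N(d₂) = 0.852178,  e^(−rT) = 0.767381
E₀ = V₀·N(d₁) − D·e^(−rT)·N(d₂)
   = 366.5859·0.915809 − 319.6494·0.767381·0.852178 = 126.689641
B₀ = V₀ − E₀ = 366.5859 − 126.689641 = 239.896259
e^(−λT) = (B₀·e^(rT)/D − 0.5)/(1 − 0.5) = (239.8963·1.303133/319.6494 − 0.5)/0.5 = 0.95599847
λ = −ln(0.95599847)/7.9511 = 0.005659

B0=239.8963 lambda=0.0057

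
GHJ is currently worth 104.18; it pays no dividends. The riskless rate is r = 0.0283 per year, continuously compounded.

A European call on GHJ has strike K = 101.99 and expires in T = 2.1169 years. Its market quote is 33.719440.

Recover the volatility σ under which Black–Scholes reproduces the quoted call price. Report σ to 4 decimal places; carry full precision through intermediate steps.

sigma = 0.5197

At σ = 0.5197 the Black–Scholes value reproduces the quote:
σ√T = 0.5197·√2.1169 = 0.756141
d₁ = (ln(S/K) + (r+σ²/2)T) / (σ√T) = (ln(104.18/101.99) + (0.0283+0.5197²/2)·2.1169) / 0.756141 = (0.021245 + 0.345783) / 0.756141 = 0.485397
d₂ = d₁ − σ√T = 0.485397 − 0.756141 = -0.270745
e^{−rT} = 0.941851
N(d₁) = 0.686303,  N(d₂) = 0.393294
V = S·N(d₁) − K·e^{−rT}·N(d₂) = 71.498995 − 37.779554 = 33.719440 (the observed quote) — the price is monotone increasing in volatility, hence this σ is the only solution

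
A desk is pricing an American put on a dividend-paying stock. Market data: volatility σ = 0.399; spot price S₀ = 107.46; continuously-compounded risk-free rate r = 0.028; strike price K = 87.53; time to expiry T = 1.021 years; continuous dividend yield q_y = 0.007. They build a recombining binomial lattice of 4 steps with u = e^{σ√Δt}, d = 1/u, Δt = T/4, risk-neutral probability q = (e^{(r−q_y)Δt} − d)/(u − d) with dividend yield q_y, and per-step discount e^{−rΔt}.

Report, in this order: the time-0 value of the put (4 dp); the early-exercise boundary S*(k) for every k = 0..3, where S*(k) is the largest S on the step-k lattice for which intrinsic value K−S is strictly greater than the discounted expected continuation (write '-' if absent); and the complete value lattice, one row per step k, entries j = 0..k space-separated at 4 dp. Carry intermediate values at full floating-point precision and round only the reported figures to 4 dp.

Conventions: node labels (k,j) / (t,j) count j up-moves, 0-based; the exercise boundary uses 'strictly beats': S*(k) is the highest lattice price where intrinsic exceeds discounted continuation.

Δt=0.25525  u=1.22334  d=0.81744  q=0.46302  discount=0.99288
step 4 (expiry): payoffs max(K−S,0) = 39.5500 15.7252 0.0000 0.0000 0.0000
step 3: (k=3,j=0): S=58.6957, K−S=28.8343, hold=28.3157 ⇒ V=28.8343 exercise | (k=3,j=1): S=87.8416, K−S=0.0000, hold=8.3841 ⇒ V=8.3841 continue | (k=3,j=2): S=131.4600, K−S=0.0000, hold=0.0000 ⇒ V=0.0000 continue | (k=3,j=3): S=196.7375, K−S=0.0000, hold=0.0000 ⇒ V=0.0000 continue  boundary S*=58.6957
step 2: (k=2,j=0): S=71.8048, K−S=15.7252, hold=19.2276 ⇒ V=19.2276 continue | (k=2,j=1): S=107.4600, K−S=0.0000, hold=4.4701 ⇒ V=4.4701 continue | (k=2,j=2): S=160.8201, K−S=0.0000, hold=0.0000 ⇒ V=0.0000 continue  boundary S*=-
step 1: (k=1,j=0): S=87.8416, K−S=0.0000, hold=12.3064 ⇒ V=12.3064 continue | (k=1,j=1): S=131.4600, K−S=0.0000, hold=2.3833 ⇒ V=2.3833 continue  boundary S*=-
step 0: (k=0,j=0): S=107.4600, K−S=0.0000, hold=7.6569 ⇒ V=7.6569 continue  boundary S*=-

price = 7.6569
boundary = - - - 58.6957
tree:
7.6569
12.3064 2.3833
19.2276 4.4701 0.0000
28.8343 8.3841 0.0000 0.0000
39.5500 15.7252 0.0000 0.0000 0.0000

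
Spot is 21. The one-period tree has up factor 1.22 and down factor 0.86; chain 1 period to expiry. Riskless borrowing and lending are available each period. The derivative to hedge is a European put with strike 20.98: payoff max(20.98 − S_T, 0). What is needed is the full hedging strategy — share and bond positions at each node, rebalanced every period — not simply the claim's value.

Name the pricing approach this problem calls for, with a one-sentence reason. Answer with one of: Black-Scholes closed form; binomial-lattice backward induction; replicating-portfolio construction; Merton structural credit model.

framework: replicating-portfolio construction

Key observation: the task asks for the hedge itself — share and bond holdings at every node of the 1-period tree on spot 21 with factors 1.22/0.86 — which is exactly what the replicating-portfolio construction produces.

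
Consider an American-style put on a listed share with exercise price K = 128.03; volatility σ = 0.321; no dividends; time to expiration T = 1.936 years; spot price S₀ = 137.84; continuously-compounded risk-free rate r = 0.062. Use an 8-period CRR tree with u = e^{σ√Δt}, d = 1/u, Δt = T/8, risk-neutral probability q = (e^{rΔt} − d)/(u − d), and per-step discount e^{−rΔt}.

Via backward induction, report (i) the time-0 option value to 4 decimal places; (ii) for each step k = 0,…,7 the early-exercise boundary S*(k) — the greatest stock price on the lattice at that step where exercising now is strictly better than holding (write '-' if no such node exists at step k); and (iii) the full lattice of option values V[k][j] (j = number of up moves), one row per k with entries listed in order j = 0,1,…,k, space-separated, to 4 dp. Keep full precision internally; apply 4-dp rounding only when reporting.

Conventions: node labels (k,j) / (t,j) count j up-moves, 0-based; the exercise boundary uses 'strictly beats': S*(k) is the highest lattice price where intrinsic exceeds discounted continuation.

params: Δt=0.24200 u=1.17106 d=0.85393 q=0.50827 e^(-rΔt)=0.98511
t_8 payoffs: 89.0595 74.5864 54.7382 27.5186 0.0000 0.0000 0.0000 0.0000 0.0000
t_7: node(7,0) S=45.6369 payoff=82.3931 vs cont=80.4865 → 82.3931 [stop]  node(7,1) S=62.5858 payoff=65.4442 vs cont=63.5376 → 65.4442 [stop]  node(7,2) S=85.8293 payoff=42.2007 vs cont=40.2941 → 42.2007 [stop]  node(7,3) S=117.7051 payoff=10.3249 vs cont=13.3302 → 13.3302 [wait]  node(7,4) S=161.4192 payoff=0.0000 vs cont=0.0000 → 0.0000 [wait]  node(7,5) S=221.3681 payoff=0.0000 vs cont=0.0000 → 0.0000 [wait]  node(7,6) S=303.5812 payoff=0.0000 vs cont=0.0000 → 0.0000 [wait]  node(7,7) S=416.3272 payoff=0.0000 vs cont=0.0000 → 0.0000 [wait]  ⇒ S*(7)=85.8293
t_6: node(6,0) S=53.4436 payoff=74.5864 vs cont=72.6798 → 74.5864 [stop]  node(6,1) S=73.2918 payoff=54.7382 vs cont=52.8315 → 54.7382 [stop]  node(6,2) S=100.5114 payoff=27.5186 vs cont=27.1167 → 27.5186 [stop]  node(6,3) S=137.8400 payoff=0.0000 vs cont=6.4572 → 6.4572 [wait]  node(6,4) S=189.0319 payoff=0.0000 vs cont=0.0000 → 0.0000 [wait]  node(6,5) S=259.2358 payoff=0.0000 vs cont=0.0000 → 0.0000 [wait]  node(6,6) S=355.5125 payoff=0.0000 vs cont=0.0000 → 0.0000 [wait]  ⇒ S*(6)=100.5114
t_5: node(5,0) S=62.5858 payoff=65.4442 vs cont=63.5376 → 65.4442 [stop]  node(5,1) S=85.8293 payoff=42.2007 vs cont=40.2941 → 42.2007 [stop]  node(5,2) S=117.7051 payoff=10.3249 vs cont=16.5633 → 16.5633 [wait]  node(5,3) S=161.4192 payoff=0.0000 vs cont=3.1279 → 3.1279 [wait]  node(5,4) S=221.3681 payoff=0.0000 vs cont=0.0000 → 0.0000 [wait]  node(5,5) S=303.5812 payoff=0.0000 vs cont=0.0000 → 0.0000 [wait]  ⇒ S*(5)=85.8293
t_4: node(4,0) S=73.2918 payoff=54.7382 vs cont=52.8315 → 54.7382 [stop]  node(4,1) S=100.5114 payoff=27.5186 vs cont=28.7355 → 28.7355 [wait]  node(4,2) S=137.8400 payoff=0.0000 vs cont=9.5895 → 9.5895 [wait]  node(4,3) S=189.0319 payoff=0.0000 vs cont=1.5152 → 1.5152 [wait]  node(4,4) S=259.2358 payoff=0.0000 vs cont=0.0000 → 0.0000 [wait]  ⇒ S*(4)=73.2918
t_3: node(3,0) S=85.8293 payoff=42.2007 vs cont=40.9034 → 42.2007 [stop]  node(3,1) S=117.7051 payoff=10.3249 vs cont=18.7211 → 18.7211 [wait]  node(3,2) S=161.4192 payoff=0.0000 vs cont=5.4039 → 5.4039 [wait]  node(3,3) S=221.3681 payoff=0.0000 vs cont=0.7340 → 0.7340 [wait]  ⇒ S*(3)=85.8293
t_2: node(2,0) S=100.5114 payoff=27.5186 vs cont=29.8160 → 29.8160 [wait]  node(2,1) S=137.8400 payoff=0.0000 vs cont=11.7743 → 11.7743 [wait]  node(2,2) S=189.0319 payoff=0.0000 vs cont=2.9852 → 2.9852 [wait]  ⇒ S*(2)=-
t_1: node(1,0) S=117.7051 payoff=10.3249 vs cont=20.3385 → 20.3385 [wait]  node(1,1) S=161.4192 payoff=0.0000 vs cont=7.1982 → 7.1982 [wait]  ⇒ S*(1)=-
t_0: node(0,0) S=137.8400 payoff=0.0000 vs cont=13.4562 → 13.4562 [wait]  ⇒ S*(0)=-

price = 13.4562
boundary = - - - 85.8293 73.2918 85.8293 100.5114 85.8293
tree:
13.4562
20.3385 7.1982
29.8160 11.7743 2.9852
42.2007 18.7211 5.4039 0.7340
54.7382 28.7355 9.5895 1.5152 0.0000
65.4442 42.2007 16.5633 3.1279 0.0000 0.0000
74.5864 54.7382 27.5186 6.4572 0.0000 0.0000 0.0000
82.3931 65.4442 42.2007 13.3302 0.0000 0.0000 0.0000 0.0000
89.0595 74.5864 54.7382 27.5186 0.0000 0.0000 0.0000 0.0000 0.0000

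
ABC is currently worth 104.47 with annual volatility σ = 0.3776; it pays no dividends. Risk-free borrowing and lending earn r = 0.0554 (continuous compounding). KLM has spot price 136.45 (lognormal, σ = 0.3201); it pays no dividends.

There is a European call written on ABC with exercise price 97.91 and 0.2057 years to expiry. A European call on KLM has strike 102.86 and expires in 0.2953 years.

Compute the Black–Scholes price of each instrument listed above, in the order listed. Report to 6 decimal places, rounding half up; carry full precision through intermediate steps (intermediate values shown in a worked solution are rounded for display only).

price(ABC call K=97.91) = 11.369449
price(KLM call K=102.86) = 35.615211

[ABC call K=97.91]
σ√T = 0.3776·√0.2057 = 0.171257
d₁ = (ln(S/K) + (r+σ²/2)T) / (σ√T) = (ln(104.47/97.91) + (0.0554+0.3776²/2)·0.2057) / 0.171257 = (0.064851 + 0.026060) / 0.171257 = 0.530848
d₂ = d₁ − σ√T = 0.530848 − 0.171257 = 0.359591
e^{−rT} = 0.988669
N(d₁) = 0.702238,  N(d₂) = 0.640423
price = S·N(d₁) − K·e^{−rT}·N(d₂) = 73.362792 − 61.993343 = 11.369449
[KLM call K=102.86]
σ√T = 0.3201·√0.2953 = 0.173947
d₁ = (ln(S/K) + (r+σ²/2)T) / (σ√T) = (ln(136.45/102.86) + (0.0554+0.3201²/2)·0.2953) / 0.173947 = (0.282589 + 0.031488) / 0.173947 = 1.805593
d₂ = d₁ − σ√T = 1.805593 − 0.173947 = 1.631646
e^{−rT} = 0.983773
N(d₁) = 0.964509,  N(d₂) = 0.948623
price = S·N(d₁) − K·e^{−rT}·N(d₂) = 131.607259 − 95.992048 = 35.615211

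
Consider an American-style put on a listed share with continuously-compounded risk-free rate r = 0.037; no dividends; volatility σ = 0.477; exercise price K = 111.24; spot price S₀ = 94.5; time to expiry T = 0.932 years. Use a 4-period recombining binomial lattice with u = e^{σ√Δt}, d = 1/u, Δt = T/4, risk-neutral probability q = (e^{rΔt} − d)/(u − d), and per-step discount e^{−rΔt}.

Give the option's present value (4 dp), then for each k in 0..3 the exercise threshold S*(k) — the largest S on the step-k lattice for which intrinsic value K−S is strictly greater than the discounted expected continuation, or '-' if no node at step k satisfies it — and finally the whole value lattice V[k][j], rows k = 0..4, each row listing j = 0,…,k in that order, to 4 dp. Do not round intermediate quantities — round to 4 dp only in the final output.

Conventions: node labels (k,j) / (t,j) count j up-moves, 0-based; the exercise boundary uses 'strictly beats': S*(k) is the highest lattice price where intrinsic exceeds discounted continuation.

price = 27.1544
boundary = - - 59.6267 75.0648
tree:
27.1544
38.2701 14.6847
51.6133 23.4082 4.7744
63.8763 36.1752 8.9400 0.0000
73.6173 51.6133 16.7400 0.0000 0.0000

Δt=0.23300, u=1.25891, d=0.79434, q=0.46133, disc=e^(-rΔt)=0.99142
k=4 terminal: V=max(K-S,0) → 73.6173 51.6133 16.7400 0.0000 0.0000
k=3: j=0 S=47.3637 intr=63.8763 cont=62.9215 V=63.8763[EX]; j=1 S=75.0648 intr=36.1752 cont=35.2203 V=36.1752[EX]; j=2 S=118.9672 intr=0.0000 cont=8.9400 V=8.9400[hold]; j=3 S=188.5465 intr=0.0000 cont=0.0000 V=0.0000[hold]  S*(3)=75.0648
k=2: j=0 S=59.6267 intr=51.6133 cont=50.6584 V=51.6133[EX]; j=1 S=94.5000 intr=16.7400 cont=23.4082 V=23.4082[hold]; j=2 S=149.7693 intr=0.0000 cont=4.7744 V=4.7744[hold]  S*(2)=59.6267
k=1: j=0 S=75.0648 intr=36.1752 cont=38.2701 V=38.2701[hold]; j=1 S=118.9672 intr=0.0000 cont=14.6847 V=14.6847[hold]  S*(1)=-
k=0: j=0 S=94.5000 intr=16.7400 cont=27.1544 V=27.1544[hold]  S*(0)=-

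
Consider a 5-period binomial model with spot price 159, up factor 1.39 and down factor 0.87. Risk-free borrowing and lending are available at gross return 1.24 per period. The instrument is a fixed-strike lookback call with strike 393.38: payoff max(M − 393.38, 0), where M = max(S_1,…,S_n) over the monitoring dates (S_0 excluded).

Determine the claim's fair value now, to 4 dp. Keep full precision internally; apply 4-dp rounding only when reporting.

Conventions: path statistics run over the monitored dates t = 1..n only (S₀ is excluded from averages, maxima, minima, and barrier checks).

Risk-neutral up-probability p* = (R−d)/(u−d) = (1.24−0.87)/(1.39−0.87) = 0.7115; the claim prices as the p*-weighted sum of path payoffs discounted by R^5.
Enumerate all 2^5 = 32 price paths (U = up ×1.39, D = down ×0.87); each path with k up-moves has probability p*^k·(1−p*)^(5−k).
DDDDD: M=138.3300, payoff=0.0000, prob=0.001997
UDDDD: M=221.0100, payoff=0.0000, prob=0.004927
DUDDD: M=192.2787, payoff=0.0000, prob=0.004927
UUDDD: M=307.2039, payoff=0.0000, prob=0.012152
DDUDD: M=167.2825, payoff=0.0000, prob=0.004927
UDUDD: M=267.2674, payoff=0.0000, prob=0.012152
DUUDD: M=267.2674, payoff=0.0000, prob=0.012152
UUUDD: M=427.0134, payoff=33.6334, prob=0.029976
DDDUD: M=145.5357, payoff=0.0000, prob=0.004927
UDDUD: M=232.5226, payoff=0.0000, prob=0.012152
DUDUD: M=232.5226, payoff=0.0000, prob=0.012152
UUDUD: M=371.5017, payoff=0.0000, prob=0.029976
DDUUD: M=232.5226, payoff=0.0000, prob=0.012152
UDUUD: M=371.5017, payoff=0.0000, prob=0.029976
DUUUD: M=371.5017, payoff=0.0000, prob=0.029976
UUUUD: M=593.5487, payoff=200.1687, prob=0.073940
DDDDU: M=138.3300, payoff=0.0000, prob=0.004927
UDDDU: M=221.0100, payoff=0.0000, prob=0.012152
DUDDU: M=202.2947, payoff=0.0000, prob=0.012152
UUDDU: M=323.2065, payoff=0.0000, prob=0.029976
DDUDU: M=202.2947, payoff=0.0000, prob=0.012152
UDUDU: M=323.2065, payoff=0.0000, prob=0.029976
DUUDU: M=323.2065, payoff=0.0000, prob=0.029976
UUUDU: M=516.3873, payoff=123.0073, prob=0.073940
DDDUU: M=202.2947, payoff=0.0000, prob=0.012152
UDDUU: M=323.2065, payoff=0.0000, prob=0.029976
DUDUU: M=323.2065, payoff=0.0000, prob=0.029976
UUDUU: M=516.3873, payoff=123.0073, prob=0.073940
DDUUU: M=323.2065, payoff=0.0000, prob=0.029976
UDUUU: M=516.3873, payoff=123.0073, prob=0.073940
DUUUU: M=516.3873, payoff=123.0073, prob=0.073940
UUUUU: M=825.0326, payoff=431.6526, prob=0.182386
Price = Σ prob·payoff / R^5 = 130.917012 / 2.931625 = 44.6568

price = 44.6568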